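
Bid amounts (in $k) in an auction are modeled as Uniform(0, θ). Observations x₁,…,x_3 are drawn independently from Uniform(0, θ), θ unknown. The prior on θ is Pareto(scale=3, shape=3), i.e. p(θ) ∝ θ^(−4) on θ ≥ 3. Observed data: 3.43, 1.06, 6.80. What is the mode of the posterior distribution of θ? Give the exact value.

θ̂_MAP = 6.80

The Uniform(0, θ) likelihood is θ^(−n) for θ ≥ max(xᵢ), zero otherwise. Here max(xᵢ) = 6.80.
Posterior ∝ θ^(−4) · θ^(−3) = θ^(−7) on θ ≥ max(3, 6.80) = 6.80.
This density is strictly decreasing in θ, so the posterior mode lies at the lower boundary of the support.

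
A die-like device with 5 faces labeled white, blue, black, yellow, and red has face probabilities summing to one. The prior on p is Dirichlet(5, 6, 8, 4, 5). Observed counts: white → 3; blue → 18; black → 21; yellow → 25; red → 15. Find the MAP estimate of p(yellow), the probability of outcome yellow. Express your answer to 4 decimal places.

The posterior is Dirichlet(αᵢ + nᵢ) = Dirichlet(8, 24, 29, 29, 20).
For a Dirichlet(a₁,…,a_K) with all aᵢ > 1, the mode has j-th component (aⱼ − 1)/(Σaᵢ − K).
Here Σaᵢ = 110 and K = 5, so p(yellow) = (29 − 1)/(110 − 5) = 28/105 ≈ 0.2667.

MAP estimate of p(yellow) = 0.2667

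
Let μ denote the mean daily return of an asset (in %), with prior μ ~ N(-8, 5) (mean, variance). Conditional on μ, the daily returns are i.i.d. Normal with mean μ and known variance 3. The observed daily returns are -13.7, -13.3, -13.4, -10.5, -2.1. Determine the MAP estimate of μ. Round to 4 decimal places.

μ̂_MAP = -10.3214

n = 5; x̄ = ((-13.7) + (-13.3) + (-13.4) + (-10.5) + (-2.1))/5 = -53/5 = -10.6.
For a Normal prior and Normal likelihood with known variance, the posterior is Normal; its mode equals its mean, the precision-weighted average.
Prior precision 1/σ₀² = 1/5 = 0.2; data precision n/σ² = 5/3.
μ̂ = (0.2·(-8) + (5/3)·(-10.6)) / (0.2 + 5/3) = (-289/15)/(28/15) = -289/28 ≈ -10.3214.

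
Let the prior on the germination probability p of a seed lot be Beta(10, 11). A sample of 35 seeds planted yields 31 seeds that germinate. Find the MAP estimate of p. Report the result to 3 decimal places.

p̂_MAP = 0.741

Prior: Beta(10, 11).
Data: 31 successes in 35 trials. The binomial likelihood contributes p^31(1−p)^4, so the posterior is Beta(10+31, 11+4) = Beta(41, 15).
For Beta(a, b) with a, b > 1 the mode is (a−1)/(a+b−2) = 40/54 ≈ 0.741.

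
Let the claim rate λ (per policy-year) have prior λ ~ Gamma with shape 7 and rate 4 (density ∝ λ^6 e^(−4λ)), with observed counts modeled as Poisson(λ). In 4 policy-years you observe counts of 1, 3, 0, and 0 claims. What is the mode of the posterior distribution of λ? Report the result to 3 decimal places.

λ̂_MAP = 1.250

Σxᵢ = 1+3+0+0 = 4, with n = 4.
Posterior ∝ λ^6e^(−4λ) · λ^4e^(−4λ) = λ^10e^(−8λ), i.e. Gamma(shape=11, rate=8).
The mode of a Gamma(a, b) with a ≥ 1 (shape–rate) is (a−1)/b = 10/8 ≈ 1.250.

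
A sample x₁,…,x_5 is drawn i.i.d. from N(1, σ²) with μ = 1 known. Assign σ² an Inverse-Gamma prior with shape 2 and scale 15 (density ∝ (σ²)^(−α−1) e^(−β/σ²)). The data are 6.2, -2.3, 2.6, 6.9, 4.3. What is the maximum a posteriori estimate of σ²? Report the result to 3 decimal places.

Sum of squared deviations about the known mean: SS = (6.2−1)² + (-2.3−1)² + (2.6−1)² + (6.9−1)² + (4.3−1)² = 86.19.
The Normal likelihood contributes (σ²)^(−n/2) exp(−SS/(2σ²)), so the posterior is Inverse-Gamma(α + n/2, β + SS/2) = Inverse-Gamma(4.5, 58.095).
The mode of Inverse-Gamma(a, b) is b/(a+1) = 58.095/5.5 ≈ 10.563.

σ̂²_MAP = 10.563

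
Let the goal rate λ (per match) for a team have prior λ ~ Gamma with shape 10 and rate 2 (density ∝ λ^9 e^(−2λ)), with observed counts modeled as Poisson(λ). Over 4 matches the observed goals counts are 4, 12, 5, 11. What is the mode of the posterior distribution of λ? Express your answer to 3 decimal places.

λ̂_MAP = 6.833

Σxᵢ = 4+12+5+11 = 32, with n = 4.
Posterior ∝ λ^9e^(−2λ) · λ^32e^(−4λ) = λ^41e^(−6λ), i.e. Gamma(shape=42, rate=6).
The mode of a Gamma(a, b) with a ≥ 1 (shape–rate) is (a−1)/b = 41/6 ≈ 6.833.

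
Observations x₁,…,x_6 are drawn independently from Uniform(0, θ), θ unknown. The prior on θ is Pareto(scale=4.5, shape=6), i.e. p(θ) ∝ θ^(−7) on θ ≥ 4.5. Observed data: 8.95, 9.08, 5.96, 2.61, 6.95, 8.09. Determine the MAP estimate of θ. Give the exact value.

θ̂_MAP = 9.08

The Uniform(0, θ) likelihood is θ^(−n) for θ ≥ max(xᵢ), zero otherwise. Here max(xᵢ) = 9.08.
Posterior ∝ θ^(−7) · θ^(−6) = θ^(−13) on θ ≥ max(4.5, 9.08) = 9.08.
This density is strictly decreasing in θ, so the posterior mode lies at the lower boundary of the support.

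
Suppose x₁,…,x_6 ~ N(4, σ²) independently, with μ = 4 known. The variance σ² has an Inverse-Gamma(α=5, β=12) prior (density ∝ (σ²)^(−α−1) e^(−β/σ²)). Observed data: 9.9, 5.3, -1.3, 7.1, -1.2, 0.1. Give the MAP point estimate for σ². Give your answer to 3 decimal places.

σ̂²_MAP = 7.803

Sum of squared deviations about the known mean: SS = (9.9−4)² + (5.3−4)² + (-1.3−4)² + (7.1−4)² + (-1.2−4)² + (0.1−4)² = 116.45.
The Normal likelihood contributes (σ²)^(−n/2) exp(−SS/(2σ²)), so the posterior is Inverse-Gamma(α + n/2, β + SS/2) = Inverse-Gamma(8, 70.225).
The mode of Inverse-Gamma(a, b) is b/(a+1) = 70.225/9 ≈ 7.803.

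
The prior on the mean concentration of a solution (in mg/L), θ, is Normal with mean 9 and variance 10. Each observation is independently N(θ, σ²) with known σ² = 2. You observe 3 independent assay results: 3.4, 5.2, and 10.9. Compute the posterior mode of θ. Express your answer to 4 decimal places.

n = 3; x̄ = (3.4 + 5.2 + 10.9)/3 = 19.5/3 = 6.5.
For a Normal prior and Normal likelihood with known variance, the posterior is Normal; its mode equals its mean, the precision-weighted average.
Prior precision 1/σ₀² = 1/10 = 0.1; data precision n/σ² = 3/2 = 1.5.
θ̂ = (0.1·9 + 1.5·6.5) / (0.1 + 1.5) = 10.65/1.6 = 6.65625 ≈ 6.6563.

θ̂_MAP = 6.6563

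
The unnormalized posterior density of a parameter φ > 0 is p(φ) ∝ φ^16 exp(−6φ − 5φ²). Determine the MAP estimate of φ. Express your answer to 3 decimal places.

ℓ'(φ) = 16/φ − 6 − 10φ. Setting this to zero and multiplying by φ: 10φ² + 6φ − 16 = 0.
φ = (−6 + √(6² + 4·10·16)) / (2·10) = (−6 + √676) / 20 = (−6 + 26)/20 = 1.
ℓ''(φ) = −16/φ² − 10 < 0, confirming a maximum.

φ̂_MAP = 1.000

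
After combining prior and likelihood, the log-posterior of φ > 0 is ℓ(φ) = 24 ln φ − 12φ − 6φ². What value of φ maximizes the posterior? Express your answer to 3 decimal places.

φ̂_MAP = 1.000

ℓ'(φ) = 24/φ − 12 − 12φ. Setting this to zero and multiplying by φ: 12φ² + 12φ − 24 = 0.
φ = (−12 + √(12² + 4·12·24)) / (2·12) = (−12 + √1296) / 24 = (−12 + 36)/24 = 1.
ℓ''(φ) = −24/φ² − 12 < 0, confirming a maximum.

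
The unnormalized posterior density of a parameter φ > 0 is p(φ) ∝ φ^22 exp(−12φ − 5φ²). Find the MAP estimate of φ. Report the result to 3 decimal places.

ℓ'(φ) = 22/φ − 12 − 10φ. Setting this to zero and multiplying by φ: 10φ² + 12φ − 22 = 0.
φ = (−12 + √(12² + 4·10·22)) / (2·10) = (−12 + √1024) / 20 = (−12 + 32)/20 = 1.
ℓ''(φ) = −22/φ² − 10 < 0, confirming a maximum.

φ̂_MAP = 1.000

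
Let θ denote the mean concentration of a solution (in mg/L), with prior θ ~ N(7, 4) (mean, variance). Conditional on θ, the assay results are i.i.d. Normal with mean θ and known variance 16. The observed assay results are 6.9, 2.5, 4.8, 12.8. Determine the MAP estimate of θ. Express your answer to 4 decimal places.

θ̂_MAP = 6.8750

n = 4; x̄ = (6.9 + 2.5 + 4.8 + 12.8)/4 = 27/4 = 6.75.
For a Normal prior and Normal likelihood with known variance, the posterior is Normal; its mode equals its mean, the precision-weighted average.
Prior precision 1/σ₀² = 1/4 = 0.25; data precision n/σ² = 4/16 = 0.25.
θ̂ = (0.25·7 + 0.25·6.75) / (0.25 + 0.25) = 3.4375/0.5 = 6.8750.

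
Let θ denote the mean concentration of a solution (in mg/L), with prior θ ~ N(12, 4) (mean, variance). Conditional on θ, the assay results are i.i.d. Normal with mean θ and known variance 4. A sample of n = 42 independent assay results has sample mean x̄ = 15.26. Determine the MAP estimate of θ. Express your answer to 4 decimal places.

n = 42, x̄ = 15.26.
For a Normal prior and Normal likelihood with known variance, the posterior is Normal; its mode equals its mean, the precision-weighted average.
Prior precision 1/σ₀² = 1/4 = 0.25; data precision n/σ² = 42/4 = 10.5.
θ̂ = (0.25·12 + 10.5·15.26) / (0.25 + 10.5) = 163.23/10.75 = 16323/1075 ≈ 15.1842.

θ̂_MAP = 15.1842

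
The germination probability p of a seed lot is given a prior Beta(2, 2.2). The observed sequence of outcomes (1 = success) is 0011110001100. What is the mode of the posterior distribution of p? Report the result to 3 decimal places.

p̂_MAP = 0.461

Prior: Beta(2, 2.2).
Data: 6 successes in 13 trials (from the sequence). The binomial likelihood contributes p^6(1−p)^7, so the posterior is Beta(2+6, 2.2+7) = Beta(8, 9.2).
For Beta(a, b) with a, b > 1 the mode is (a−1)/(a+b−2) = 7/15.2 ≈ 0.461.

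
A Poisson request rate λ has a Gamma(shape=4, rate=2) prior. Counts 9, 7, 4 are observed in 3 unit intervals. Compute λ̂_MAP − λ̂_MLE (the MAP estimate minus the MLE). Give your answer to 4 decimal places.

Σxᵢ = 20. Posterior is Gamma(24, 5); MAP = (24−1)/5 = 23/5 ≈ 4.60000.
MLE = x̄ = 20/3 ≈ 6.66667.
Difference = 23/5 − 20/3 = -31/15 ≈ -2.0667.

MAP − MLE = -2.0667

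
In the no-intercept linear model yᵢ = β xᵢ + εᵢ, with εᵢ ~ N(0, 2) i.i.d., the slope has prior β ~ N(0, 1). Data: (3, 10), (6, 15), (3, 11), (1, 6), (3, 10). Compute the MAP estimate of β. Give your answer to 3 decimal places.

log p(β | y) = −Σ(yᵢ − βxᵢ)²/(2·2) − β²/(2·1) + const.
Setting the derivative to zero: Σxᵢ(yᵢ − βxᵢ)/2 − β/1 = 0, so β = Σxᵢyᵢ / (Σxᵢ² + σ²/τ²).
Σxᵢyᵢ = 3·10 + 6·15 + 3·11 + 1·6 + 3·10 = 189; Σxᵢ² = 64; σ²/τ² = 2.
β̂_MAP = 189 / (64 + 2) = 189/66 ≈ 2.864.

β̂_MAP = 2.864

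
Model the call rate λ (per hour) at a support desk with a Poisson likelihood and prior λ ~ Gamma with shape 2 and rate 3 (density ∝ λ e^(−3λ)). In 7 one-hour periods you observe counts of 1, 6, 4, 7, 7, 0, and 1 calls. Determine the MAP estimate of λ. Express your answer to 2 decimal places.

λ̂_MAP = 2.70

Σxᵢ = 1+6+4+7+7+0+1 = 26, with n = 7.
Posterior ∝ λe^(−3λ) · λ^26e^(−7λ) = λ^27e^(−10λ), i.e. Gamma(shape=28, rate=10).
The mode of a Gamma(a, b) with a ≥ 1 (shape–rate) is (a−1)/b = 27/10 ≈ 2.70.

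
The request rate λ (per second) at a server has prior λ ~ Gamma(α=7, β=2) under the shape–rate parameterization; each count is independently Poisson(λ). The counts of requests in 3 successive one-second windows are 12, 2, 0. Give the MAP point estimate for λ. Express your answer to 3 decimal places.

Σxᵢ = 12+2+0 = 14, with n = 3.
Posterior ∝ λ^6e^(−2λ) · λ^14e^(−3λ) = λ^20e^(−5λ), i.e. Gamma(shape=21, rate=5).
The mode of a Gamma(a, b) with a ≥ 1 (shape–rate) is (a−1)/b = 20/5 ≈ 4.000.

λ̂_MAP = 4.000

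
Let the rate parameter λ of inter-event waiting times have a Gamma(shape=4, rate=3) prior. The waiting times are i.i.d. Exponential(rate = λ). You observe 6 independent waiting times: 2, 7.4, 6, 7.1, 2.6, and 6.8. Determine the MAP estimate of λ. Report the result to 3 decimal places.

λ̂_MAP = 0.258

The Exponential(rate=λ) likelihood is ∝ λ^n e^(−λΣtᵢ). Here n = 6 and Σtᵢ = 2 + 7.4 + 6 + 7.1 + 2.6 + 6.8 = 31.9.
Posterior ∝ λ^3e^(−3λ) · λ^6e^(−31.9λ) = λ^9e^(−34.9λ), i.e. Gamma(10, 34.9).
Mode = (a−1)/b = 9/34.9 ≈ 0.258.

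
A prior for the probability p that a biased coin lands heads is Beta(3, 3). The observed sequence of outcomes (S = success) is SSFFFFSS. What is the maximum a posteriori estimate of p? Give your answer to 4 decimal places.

p̂_MAP = 0.5000

Prior: Beta(3, 3).
Data: 4 successes in 8 trials (from the sequence). The binomial likelihood contributes p^4(1−p)^4, so the posterior is Beta(3+4, 3+4) = Beta(7, 7).
For Beta(a, b) with a, b > 1 the mode is (a−1)/(a+b−2) = 6/12 ≈ 0.5000.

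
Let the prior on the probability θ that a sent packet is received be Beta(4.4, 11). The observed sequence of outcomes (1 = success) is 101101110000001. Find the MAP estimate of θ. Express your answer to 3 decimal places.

Prior: Beta(4.4, 11).
Data: 7 successes in 15 trials (from the sequence). The binomial likelihood contributes θ^7(1−θ)^8, so the posterior is Beta(4.4+7, 11+8) = Beta(11.4, 19).
For Beta(a, b) with a, b > 1 the mode is (a−1)/(a+b−2) = 10.4/28.4 ≈ 0.366.

θ̂_MAP = 0.366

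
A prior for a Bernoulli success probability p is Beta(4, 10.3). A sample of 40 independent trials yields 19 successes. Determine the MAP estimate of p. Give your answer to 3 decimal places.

p̂_MAP = 0.421

Prior: Beta(4, 10.3).
Data: 19 successes in 40 trials. The binomial likelihood contributes p^19(1−p)^21, so the posterior is Beta(4+19, 10.3+21) = Beta(23, 31.3).
For Beta(a, b) with a, b > 1 the mode is (a−1)/(a+b−2) = 22/52.3 ≈ 0.421.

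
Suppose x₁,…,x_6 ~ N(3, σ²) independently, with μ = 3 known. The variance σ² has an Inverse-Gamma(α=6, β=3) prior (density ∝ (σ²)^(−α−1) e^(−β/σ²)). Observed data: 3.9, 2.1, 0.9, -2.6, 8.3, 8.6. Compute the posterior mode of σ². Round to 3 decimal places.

Sum of squared deviations about the known mean: SS = (3.9−3)² + (2.1−3)² + (0.9−3)² + (-2.6−3)² + (8.3−3)² + (8.6−3)² = 96.84.
The Normal likelihood contributes (σ²)^(−n/2) exp(−SS/(2σ²)), so the posterior is Inverse-Gamma(α + n/2, β + SS/2) = Inverse-Gamma(9, 51.42).
The mode of Inverse-Gamma(a, b) is b/(a+1) = 51.42/10 ≈ 5.142.

σ̂²_MAP = 5.142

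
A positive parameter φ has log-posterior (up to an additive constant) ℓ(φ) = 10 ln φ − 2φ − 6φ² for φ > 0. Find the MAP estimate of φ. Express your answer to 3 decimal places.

ℓ'(φ) = 10/φ − 2 − 12φ. Setting this to zero and multiplying by φ: 12φ² + 2φ − 10 = 0.
φ = (−2 + √(2² + 4·12·10)) / (2·12) = (−2 + √484) / 24 = (−2 + 22)/24 = 5/6.
ℓ''(φ) = −10/φ² − 12 < 0, confirming a maximum.

φ̂_MAP = 0.833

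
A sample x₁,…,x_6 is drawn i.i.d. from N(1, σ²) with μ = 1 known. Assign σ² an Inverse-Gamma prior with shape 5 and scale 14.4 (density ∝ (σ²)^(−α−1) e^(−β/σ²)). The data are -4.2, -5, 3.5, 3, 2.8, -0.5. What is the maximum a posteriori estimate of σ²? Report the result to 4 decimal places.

σ̂²_MAP = 5.9767

Sum of squared deviations about the known mean: SS = (-4.2−1)² + (-5−1)² + (3.5−1)² + (3−1)² + (2.8−1)² + (-0.5−1)² = 78.78.
The Normal likelihood contributes (σ²)^(−n/2) exp(−SS/(2σ²)), so the posterior is Inverse-Gamma(α + n/2, β + SS/2) = Inverse-Gamma(8, 53.79).
The mode of Inverse-Gamma(a, b) is b/(a+1) = 53.79/9 ≈ 5.9767.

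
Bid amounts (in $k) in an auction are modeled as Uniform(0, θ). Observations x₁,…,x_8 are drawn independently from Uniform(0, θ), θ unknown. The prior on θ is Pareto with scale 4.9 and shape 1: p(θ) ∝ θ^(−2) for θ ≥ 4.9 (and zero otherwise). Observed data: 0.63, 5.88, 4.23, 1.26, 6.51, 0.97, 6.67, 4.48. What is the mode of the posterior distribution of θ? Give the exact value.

θ̂_MAP = 6.67

The Uniform(0, θ) likelihood is θ^(−n) for θ ≥ max(xᵢ), zero otherwise. Here max(xᵢ) = 6.67.
Posterior ∝ θ^(−2) · θ^(−8) = θ^(−10) on θ ≥ max(4.9, 6.67) = 6.67.
This density is strictly decreasing in θ, so the posterior mode lies at the lower boundary of the support.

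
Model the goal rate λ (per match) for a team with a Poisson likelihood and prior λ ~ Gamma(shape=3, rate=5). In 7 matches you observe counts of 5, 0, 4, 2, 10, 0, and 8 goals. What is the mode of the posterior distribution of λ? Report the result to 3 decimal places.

λ̂_MAP = 2.583

Σxᵢ = 5+0+4+2+10+0+8 = 29, with n = 7.
Posterior ∝ λ^2e^(−5λ) · λ^29e^(−7λ) = λ^31e^(−12λ), i.e. Gamma(shape=32, rate=12).
The mode of a Gamma(a, b) with a ≥ 1 (shape–rate) is (a−1)/b = 31/12 ≈ 2.583.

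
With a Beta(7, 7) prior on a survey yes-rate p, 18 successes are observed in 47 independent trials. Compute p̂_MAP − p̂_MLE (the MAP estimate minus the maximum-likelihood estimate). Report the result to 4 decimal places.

MAP − MLE = 0.0238

Posterior is Beta(25, 36); MAP = (25−1)/(61−2) = 24/59 ≈ 0.40678.
MLE ignores the prior: p̂_MLE = k/n = 18/47 ≈ 0.38298.
Difference = 24/59 − 18/47 = 66/2773 ≈ 0.0238.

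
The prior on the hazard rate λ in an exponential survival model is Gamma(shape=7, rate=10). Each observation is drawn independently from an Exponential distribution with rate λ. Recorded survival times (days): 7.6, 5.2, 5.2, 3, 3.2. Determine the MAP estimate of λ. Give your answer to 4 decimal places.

The Exponential(rate=λ) likelihood is ∝ λ^n e^(−λΣtᵢ). Here n = 5 and Σtᵢ = 7.6 + 5.2 + 5.2 + 3 + 3.2 = 24.2.
Posterior ∝ λ^6e^(−10λ) · λ^5e^(−24.2λ) = λ^11e^(−34.2λ), i.e. Gamma(12, 34.2).
Mode = (a−1)/b = 11/34.2 ≈ 0.3216.

λ̂_MAP = 0.3216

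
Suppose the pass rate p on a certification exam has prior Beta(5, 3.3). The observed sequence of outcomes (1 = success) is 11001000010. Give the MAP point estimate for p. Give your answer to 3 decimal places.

Prior: Beta(5, 3.3).
Data: 4 successes in 11 trials (from the sequence). The binomial likelihood contributes p^4(1−p)^7, so the posterior is Beta(5+4, 3.3+7) = Beta(9, 10.3).
For Beta(a, b) with a, b > 1 the mode is (a−1)/(a+b−2) = 8/17.3 ≈ 0.462.

p̂_MAP = 0.462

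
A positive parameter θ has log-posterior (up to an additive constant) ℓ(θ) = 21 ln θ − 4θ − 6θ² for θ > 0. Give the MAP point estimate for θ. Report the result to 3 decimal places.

ℓ'(θ) = 21/θ − 4 − 12θ. Setting this to zero and multiplying by θ: 12θ² + 4θ − 21 = 0.
θ = (−4 + √(4² + 4·12·21)) / (2·12) = (−4 + √1024) / 24 = (−4 + 32)/24 = 7/6.
ℓ''(θ) = −21/θ² − 12 < 0, confirming a maximum.

θ̂_MAP = 1.167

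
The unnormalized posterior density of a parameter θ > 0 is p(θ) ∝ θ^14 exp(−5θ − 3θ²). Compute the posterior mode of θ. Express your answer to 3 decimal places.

ℓ'(θ) = 14/θ − 5 − 6θ. Setting this to zero and multiplying by θ: 6θ² + 5θ − 14 = 0.
θ = (−5 + √(5² + 4·6·14)) / (2·6) = (−5 + √361) / 12 = (−5 + 19)/12 = 7/6.
ℓ''(θ) = −14/θ² − 6 < 0, confirming a maximum.

θ̂_MAP = 1.167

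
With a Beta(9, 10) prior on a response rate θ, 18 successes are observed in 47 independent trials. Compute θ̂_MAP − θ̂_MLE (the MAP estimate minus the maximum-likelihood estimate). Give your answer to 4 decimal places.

Posterior is Beta(27, 39); MAP = (27−1)/(66−2) = 26/64 ≈ 0.40625.
MLE ignores the prior: θ̂_MLE = k/n = 18/47 ≈ 0.38298.
Difference = 26/64 − 18/47 = 35/1504 ≈ 0.0233.

MAP − MLE = 0.0233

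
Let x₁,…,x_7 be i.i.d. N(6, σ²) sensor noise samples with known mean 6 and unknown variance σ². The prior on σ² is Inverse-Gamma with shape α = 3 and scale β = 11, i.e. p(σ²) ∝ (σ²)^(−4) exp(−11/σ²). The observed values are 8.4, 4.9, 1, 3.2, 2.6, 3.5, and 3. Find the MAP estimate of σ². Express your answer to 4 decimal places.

σ̂²_MAP = 5.9080

Sum of squared deviations about the known mean: SS = (8.4−6)² + (4.9−6)² + (1−6)² + (3.2−6)² + (2.6−6)² + (3.5−6)² + (3−6)² = 66.62.
The Normal likelihood contributes (σ²)^(−n/2) exp(−SS/(2σ²)), so the posterior is Inverse-Gamma(α + n/2, β + SS/2) = Inverse-Gamma(6.5, 44.31).
The mode of Inverse-Gamma(a, b) is b/(a+1) = 44.31/7.5 ≈ 5.9080.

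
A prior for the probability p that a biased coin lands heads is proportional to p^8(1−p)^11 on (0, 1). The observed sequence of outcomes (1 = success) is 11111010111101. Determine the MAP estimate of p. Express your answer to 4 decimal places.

p̂_MAP = 0.5758

The prior density ∝ p^8(1−p)^11 is the kernel of Beta(9, 12).
Data: 11 successes in 14 trials (from the sequence). The binomial likelihood contributes p^11(1−p)^3, so the posterior is Beta(9+11, 12+3) = Beta(20, 15).
For Beta(a, b) with a, b > 1 the mode is (a−1)/(a+b−2) = 19/33 ≈ 0.5758.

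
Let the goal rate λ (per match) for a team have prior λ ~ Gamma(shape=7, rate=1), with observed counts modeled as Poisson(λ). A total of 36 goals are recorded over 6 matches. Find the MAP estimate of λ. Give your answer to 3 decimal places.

λ̂_MAP = 6.000

Σxᵢ = 36, n = 6.
Posterior ∝ λ^6e^(−1λ) · λ^36e^(−6λ) = λ^42e^(−7λ), i.e. Gamma(shape=43, rate=7).
The mode of a Gamma(a, b) with a ≥ 1 (shape–rate) is (a−1)/b = 42/7 ≈ 6.000.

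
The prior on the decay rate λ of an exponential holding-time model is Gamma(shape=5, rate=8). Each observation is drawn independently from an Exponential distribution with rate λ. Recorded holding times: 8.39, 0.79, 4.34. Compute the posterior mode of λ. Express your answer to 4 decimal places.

λ̂_MAP = 0.3253

The Exponential(rate=λ) likelihood is ∝ λ^n e^(−λΣtᵢ). Here n = 3 and Σtᵢ = 8.39 + 0.79 + 4.34 = 13.52.
Posterior ∝ λ^4e^(−8λ) · λ^3e^(−13.52λ) = λ^7e^(−21.52λ), i.e. Gamma(8, 21.52).
Mode = (a−1)/b = 7/21.52 ≈ 0.3253.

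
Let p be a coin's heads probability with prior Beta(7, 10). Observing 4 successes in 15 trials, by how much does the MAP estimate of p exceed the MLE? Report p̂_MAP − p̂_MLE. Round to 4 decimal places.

Posterior is Beta(11, 21); MAP = (11−1)/(32−2) = 10/30 ≈ 0.33333.
MLE ignores the prior: p̂_MLE = k/n = 4/15 ≈ 0.26667.
Difference = 10/30 − 4/15 = 1/15 ≈ 0.0667.

MAP − MLE = 0.0667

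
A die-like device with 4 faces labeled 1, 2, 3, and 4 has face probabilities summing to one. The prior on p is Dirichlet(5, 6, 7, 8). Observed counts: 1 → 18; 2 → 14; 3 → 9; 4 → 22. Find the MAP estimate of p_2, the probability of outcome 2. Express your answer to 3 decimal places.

The posterior is Dirichlet(αᵢ + nᵢ) = Dirichlet(23, 20, 16, 30).
For a Dirichlet(a₁,…,a_K) with all aᵢ > 1, the mode has j-th component (aⱼ − 1)/(Σaᵢ − K).
Here Σaᵢ = 89 and K = 4, so p_2 = (20 − 1)/(89 − 4) = 19/85 ≈ 0.224.

MAP estimate: 0.224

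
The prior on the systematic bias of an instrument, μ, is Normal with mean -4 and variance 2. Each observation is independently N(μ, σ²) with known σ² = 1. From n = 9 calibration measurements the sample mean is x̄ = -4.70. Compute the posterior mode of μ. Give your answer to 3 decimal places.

n = 9, x̄ = -4.70.
For a Normal prior and Normal likelihood with known variance, the posterior is Normal; its mode equals its mean, the precision-weighted average.
Prior precision 1/σ₀² = 1/2 = 0.5; data precision n/σ² = 9/1 = 9.
μ̂ = (0.5·(-4) + 9·(-4.7)) / (0.5 + 9) = (-44.3)/9.5 = -443/95 ≈ -4.663.

μ̂_MAP = -4.663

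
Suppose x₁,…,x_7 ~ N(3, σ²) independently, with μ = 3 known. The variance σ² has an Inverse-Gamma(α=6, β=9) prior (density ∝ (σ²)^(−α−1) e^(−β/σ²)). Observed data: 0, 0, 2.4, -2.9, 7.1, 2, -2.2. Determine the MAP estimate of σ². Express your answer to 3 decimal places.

Sum of squared deviations about the known mean: SS = (0−3)² + (0−3)² + (2.4−3)² + (-2.9−3)² + (7.1−3)² + (2−3)² + (-2.2−3)² = 98.02.
The Normal likelihood contributes (σ²)^(−n/2) exp(−SS/(2σ²)), so the posterior is Inverse-Gamma(α + n/2, β + SS/2) = Inverse-Gamma(9.5, 58.01).
The mode of Inverse-Gamma(a, b) is b/(a+1) = 58.01/10.5 ≈ 5.525.

σ̂²_MAP = 5.525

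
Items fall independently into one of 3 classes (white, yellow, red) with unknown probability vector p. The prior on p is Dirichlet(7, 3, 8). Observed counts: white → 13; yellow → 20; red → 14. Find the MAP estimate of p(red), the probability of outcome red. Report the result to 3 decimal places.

MAP estimate of p(red) = 0.339

The posterior is Dirichlet(αᵢ + nᵢ) = Dirichlet(20, 23, 22).
For a Dirichlet(a₁,…,a_K) with all aᵢ > 1, the mode has j-th component (aⱼ − 1)/(Σaᵢ − K).
Here Σaᵢ = 65 and K = 3, so p(red) = (22 − 1)/(65 − 3) = 21/62 ≈ 0.339.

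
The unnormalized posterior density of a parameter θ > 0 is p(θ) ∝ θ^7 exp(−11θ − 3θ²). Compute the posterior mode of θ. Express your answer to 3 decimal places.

ℓ'(θ) = 7/θ − 11 − 6θ. Setting this to zero and multiplying by θ: 6θ² + 11θ − 7 = 0.
θ = (−11 + √(11² + 4·6·7)) / (2·6) = (−11 + √289) / 12 = (−11 + 17)/12 = 1/2.
ℓ''(θ) = −7/θ² − 6 < 0, confirming a maximum.

θ̂_MAP = 0.500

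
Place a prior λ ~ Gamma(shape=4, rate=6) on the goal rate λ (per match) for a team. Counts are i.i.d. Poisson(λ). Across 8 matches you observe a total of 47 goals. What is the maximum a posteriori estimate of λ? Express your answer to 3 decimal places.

λ̂_MAP = 3.571

Σxᵢ = 47, n = 8.
Posterior ∝ λ^3e^(−6λ) · λ^47e^(−8λ) = λ^50e^(−14λ), i.e. Gamma(shape=51, rate=14).
The mode of a Gamma(a, b) with a ≥ 1 (shape–rate) is (a−1)/b = 50/14 ≈ 3.571.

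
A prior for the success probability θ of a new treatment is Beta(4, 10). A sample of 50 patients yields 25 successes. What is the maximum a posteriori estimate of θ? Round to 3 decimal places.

Prior: Beta(4, 10).
Data: 25 successes in 50 trials. The binomial likelihood contributes θ^25(1−θ)^25, so the posterior is Beta(4+25, 10+25) = Beta(29, 35).
For Beta(a, b) with a, b > 1 the mode is (a−1)/(a+b−2) = 28/62 ≈ 0.452.

θ̂_MAP = 0.452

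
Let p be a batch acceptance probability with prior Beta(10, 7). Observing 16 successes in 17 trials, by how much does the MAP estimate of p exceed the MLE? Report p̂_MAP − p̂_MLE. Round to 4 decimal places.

Posterior is Beta(26, 8); MAP = (26−1)/(34−2) = 25/32 ≈ 0.78125.
MLE ignores the prior: p̂_MLE = k/n = 16/17 ≈ 0.94118.
Difference = 25/32 − 16/17 = -87/544 ≈ -0.1599.

MAP − MLE = -0.1599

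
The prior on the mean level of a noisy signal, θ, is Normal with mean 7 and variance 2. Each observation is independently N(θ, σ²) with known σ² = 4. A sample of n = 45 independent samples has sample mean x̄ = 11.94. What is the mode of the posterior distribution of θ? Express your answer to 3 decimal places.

θ̂_MAP = 11.730

n = 45, x̄ = 11.94.
For a Normal prior and Normal likelihood with known variance, the posterior is Normal; its mode equals its mean, the precision-weighted average.
Prior precision 1/σ₀² = 1/2 = 0.5; data precision n/σ² = 45/4 = 11.25.
θ̂ = (0.5·7 + 11.25·11.94) / (0.5 + 11.25) = 137.825/11.75 = 5513/470 ≈ 11.730.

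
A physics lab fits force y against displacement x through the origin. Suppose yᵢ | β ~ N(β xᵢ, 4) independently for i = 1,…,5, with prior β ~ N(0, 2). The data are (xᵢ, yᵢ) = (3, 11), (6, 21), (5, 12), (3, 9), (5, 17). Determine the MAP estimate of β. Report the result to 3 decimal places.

β̂_MAP = 3.123

log p(β | y) = −Σ(yᵢ − βxᵢ)²/(2·4) − β²/(2·2) + const.
Setting the derivative to zero: Σxᵢ(yᵢ − βxᵢ)/4 − β/2 = 0, so β = Σxᵢyᵢ / (Σxᵢ² + σ²/τ²).
Σxᵢyᵢ = 3·11 + 6·21 + 5·12 + 3·9 + 5·17 = 331; Σxᵢ² = 104; σ²/τ² = 2.
β̂_MAP = 331 / (104 + 2) = 331/106 ≈ 3.123.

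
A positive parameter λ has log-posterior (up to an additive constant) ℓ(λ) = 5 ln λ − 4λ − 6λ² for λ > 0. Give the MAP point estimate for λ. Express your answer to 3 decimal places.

ℓ'(λ) = 5/λ − 4 − 12λ. Setting this to zero and multiplying by λ: 12λ² + 4λ − 5 = 0.
λ = (−4 + √(4² + 4·12·5)) / (2·12) = (−4 + √256) / 24 = (−4 + 16)/24 = 1/2.
ℓ''(λ) = −5/λ² − 12 < 0, confirming a maximum.

λ̂_MAP = 0.500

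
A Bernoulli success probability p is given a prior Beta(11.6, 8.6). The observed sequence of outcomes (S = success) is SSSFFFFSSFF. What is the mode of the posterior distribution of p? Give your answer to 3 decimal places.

Prior: Beta(11.6, 8.6).
Data: 5 successes in 11 trials (from the sequence). The binomial likelihood contributes p^5(1−p)^6, so the posterior is Beta(11.6+5, 8.6+6) = Beta(16.6, 14.6).
For Beta(a, b) with a, b > 1 the mode is (a−1)/(a+b−2) = 15.6/29.2 ≈ 0.534.

p̂_MAP = 0.534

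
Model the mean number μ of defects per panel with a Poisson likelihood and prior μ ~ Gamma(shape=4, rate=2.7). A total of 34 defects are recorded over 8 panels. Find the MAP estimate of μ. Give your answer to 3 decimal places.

μ̂_MAP = 3.458

Σxᵢ = 34, n = 8.
Posterior ∝ μ^3e^(−2.7μ) · μ^34e^(−8μ) = μ^37e^(−10.7μ), i.e. Gamma(shape=38, rate=10.7).
The mode of a Gamma(a, b) with a ≥ 1 (shape–rate) is (a−1)/b = 37/10.7 ≈ 3.458.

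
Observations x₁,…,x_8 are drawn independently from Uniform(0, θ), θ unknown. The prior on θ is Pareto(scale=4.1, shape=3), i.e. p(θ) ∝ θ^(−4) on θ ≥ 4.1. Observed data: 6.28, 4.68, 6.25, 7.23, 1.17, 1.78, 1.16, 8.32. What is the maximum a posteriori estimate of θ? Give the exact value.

θ̂_MAP = 8.32

The Uniform(0, θ) likelihood is θ^(−n) for θ ≥ max(xᵢ), zero otherwise. Here max(xᵢ) = 8.32.
Posterior ∝ θ^(−4) · θ^(−8) = θ^(−12) on θ ≥ max(4.1, 8.32) = 8.32.
This density is strictly decreasing in θ, so the posterior mode lies at the lower boundary of the support.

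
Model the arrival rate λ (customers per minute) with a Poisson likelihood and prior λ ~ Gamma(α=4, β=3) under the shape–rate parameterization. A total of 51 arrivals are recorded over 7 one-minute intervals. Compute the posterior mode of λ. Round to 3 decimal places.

λ̂_MAP = 5.400

Σxᵢ = 51, n = 7.
Posterior ∝ λ^3e^(−3λ) · λ^51e^(−7λ) = λ^54e^(−10λ), i.e. Gamma(shape=55, rate=10).
The mode of a Gamma(a, b) with a ≥ 1 (shape–rate) is (a−1)/b = 54/10 ≈ 5.400.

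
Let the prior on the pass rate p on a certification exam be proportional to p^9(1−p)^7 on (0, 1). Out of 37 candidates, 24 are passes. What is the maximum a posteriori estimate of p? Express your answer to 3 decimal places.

p̂_MAP = 0.623

The prior density ∝ p^9(1−p)^7 is the kernel of Beta(10, 8).
Data: 24 successes in 37 trials. The binomial likelihood contributes p^24(1−p)^13, so the posterior is Beta(10+24, 8+13) = Beta(34, 21).
For Beta(a, b) with a, b > 1 the mode is (a−1)/(a+b−2) = 33/53 ≈ 0.623.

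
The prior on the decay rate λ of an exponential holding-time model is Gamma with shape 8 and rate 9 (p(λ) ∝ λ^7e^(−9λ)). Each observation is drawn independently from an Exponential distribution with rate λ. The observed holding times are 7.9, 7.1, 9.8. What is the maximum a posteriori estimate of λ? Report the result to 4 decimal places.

The Exponential(rate=λ) likelihood is ∝ λ^n e^(−λΣtᵢ). Here n = 3 and Σtᵢ = 7.9 + 7.1 + 9.8 = 24.8.
Posterior ∝ λ^7e^(−9λ) · λ^3e^(−24.8λ) = λ^10e^(−33.8λ), i.e. Gamma(11, 33.8).
Mode = (a−1)/b = 10/33.8 ≈ 0.2959.

λ̂_MAP = 0.2959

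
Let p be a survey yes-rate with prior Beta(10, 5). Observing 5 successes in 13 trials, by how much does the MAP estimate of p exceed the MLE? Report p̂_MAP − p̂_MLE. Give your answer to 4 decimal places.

MAP − MLE = 0.1538

Posterior is Beta(15, 13); MAP = (15−1)/(28−2) = 14/26 ≈ 0.53846.
MLE ignores the prior: p̂_MLE = k/n = 5/13 ≈ 0.38462.
Difference = 14/26 − 5/13 = 2/13 ≈ 0.1538.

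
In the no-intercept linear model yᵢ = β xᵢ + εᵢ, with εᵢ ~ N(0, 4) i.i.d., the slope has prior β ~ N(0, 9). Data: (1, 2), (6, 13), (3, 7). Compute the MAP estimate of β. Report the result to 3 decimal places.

β̂_MAP = 2.175

log p(β | y) = −Σ(yᵢ − βxᵢ)²/(2·4) − β²/(2·9) + const.
Setting the derivative to zero: Σxᵢ(yᵢ − βxᵢ)/4 − β/9 = 0, so β = Σxᵢyᵢ / (Σxᵢ² + σ²/τ²).
Σxᵢyᵢ = 1·2 + 6·13 + 3·7 = 101; Σxᵢ² = 46; σ²/τ² = 4/9.
β̂_MAP = 101 / (46 + 4/9) = 101/(418/9) = 909/418 ≈ 2.175.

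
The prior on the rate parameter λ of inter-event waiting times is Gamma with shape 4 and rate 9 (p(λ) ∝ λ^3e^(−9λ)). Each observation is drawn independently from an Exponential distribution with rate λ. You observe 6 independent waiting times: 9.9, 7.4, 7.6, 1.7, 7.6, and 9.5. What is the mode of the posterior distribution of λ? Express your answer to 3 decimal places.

λ̂_MAP = 0.171

The Exponential(rate=λ) likelihood is ∝ λ^n e^(−λΣtᵢ). Here n = 6 and Σtᵢ = 9.9 + 7.4 + 7.6 + 1.7 + 7.6 + 9.5 = 43.7.
Posterior ∝ λ^3e^(−9λ) · λ^6e^(−43.7λ) = λ^9e^(−52.7λ), i.e. Gamma(10, 52.7).
Mode = (a−1)/b = 9/52.7 ≈ 0.171.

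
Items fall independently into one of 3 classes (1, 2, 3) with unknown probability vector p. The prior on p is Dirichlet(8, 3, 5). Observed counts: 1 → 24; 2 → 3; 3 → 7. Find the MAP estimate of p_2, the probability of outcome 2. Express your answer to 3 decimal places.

The posterior is Dirichlet(αᵢ + nᵢ) = Dirichlet(32, 6, 12).
For a Dirichlet(a₁,…,a_K) with all aᵢ > 1, the mode has j-th component (aⱼ − 1)/(Σaᵢ − K).
Here Σaᵢ = 50 and K = 3, so p_2 = (6 − 1)/(50 − 3) = 5/47 ≈ 0.106.

MAP estimate: 0.106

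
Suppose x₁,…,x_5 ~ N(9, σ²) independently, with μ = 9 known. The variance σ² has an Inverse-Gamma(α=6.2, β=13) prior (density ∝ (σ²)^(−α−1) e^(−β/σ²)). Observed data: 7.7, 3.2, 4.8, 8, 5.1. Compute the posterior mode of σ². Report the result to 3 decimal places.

σ̂²_MAP = 4.906

Sum of squared deviations about the known mean: SS = (7.7−9)² + (3.2−9)² + (4.8−9)² + (8−9)² + (5.1−9)² = 69.18.
The Normal likelihood contributes (σ²)^(−n/2) exp(−SS/(2σ²)), so the posterior is Inverse-Gamma(α + n/2, β + SS/2) = Inverse-Gamma(8.7, 47.59).
The mode of Inverse-Gamma(a, b) is b/(a+1) = 47.59/9.7 ≈ 4.906.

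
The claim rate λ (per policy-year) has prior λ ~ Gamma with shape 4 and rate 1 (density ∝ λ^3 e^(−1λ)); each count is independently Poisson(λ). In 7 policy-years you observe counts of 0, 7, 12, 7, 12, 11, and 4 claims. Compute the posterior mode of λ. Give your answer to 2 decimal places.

Σxᵢ = 0+7+12+7+12+11+4 = 53, with n = 7.
Posterior ∝ λ^3e^(−1λ) · λ^53e^(−7λ) = λ^56e^(−8λ), i.e. Gamma(shape=57, rate=8).
The mode of a Gamma(a, b) with a ≥ 1 (shape–rate) is (a−1)/b = 56/8 ≈ 7.00.

λ̂_MAP = 7.00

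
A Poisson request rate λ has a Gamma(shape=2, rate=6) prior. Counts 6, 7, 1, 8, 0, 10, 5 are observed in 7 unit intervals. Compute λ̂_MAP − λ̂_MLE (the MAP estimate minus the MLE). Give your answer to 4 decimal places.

Σxᵢ = 37. Posterior is Gamma(39, 13); MAP = (39−1)/13 = 38/13 ≈ 2.92308.
MLE = x̄ = 37/7 ≈ 5.28571.
Difference = 38/13 − 37/7 = -215/91 ≈ -2.3626.

MAP − MLE = -2.3626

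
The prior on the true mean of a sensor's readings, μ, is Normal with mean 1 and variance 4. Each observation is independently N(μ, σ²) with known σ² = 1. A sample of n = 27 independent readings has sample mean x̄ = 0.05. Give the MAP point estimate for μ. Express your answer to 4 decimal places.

n = 27, x̄ = 0.05.
For a Normal prior and Normal likelihood with known variance, the posterior is Normal; its mode equals its mean, the precision-weighted average.
Prior precision 1/σ₀² = 1/4 = 0.25; data precision n/σ² = 27/1 = 27.
μ̂ = (0.25·1 + 27·0.05) / (0.25 + 27) = 1.6/27.25 = 32/545 ≈ 0.0587.

μ̂_MAP = 0.0587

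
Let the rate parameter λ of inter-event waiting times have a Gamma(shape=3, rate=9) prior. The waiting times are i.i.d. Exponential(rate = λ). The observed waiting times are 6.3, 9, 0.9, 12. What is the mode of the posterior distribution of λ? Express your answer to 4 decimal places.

The Exponential(rate=λ) likelihood is ∝ λ^n e^(−λΣtᵢ). Here n = 4 and Σtᵢ = 6.3 + 9 + 0.9 + 12 = 28.2.
Posterior ∝ λ^2e^(−9λ) · λ^4e^(−28.2λ) = λ^6e^(−37.2λ), i.e. Gamma(7, 37.2).
Mode = (a−1)/b = 6/37.2 ≈ 0.1613.

λ̂_MAP = 0.1613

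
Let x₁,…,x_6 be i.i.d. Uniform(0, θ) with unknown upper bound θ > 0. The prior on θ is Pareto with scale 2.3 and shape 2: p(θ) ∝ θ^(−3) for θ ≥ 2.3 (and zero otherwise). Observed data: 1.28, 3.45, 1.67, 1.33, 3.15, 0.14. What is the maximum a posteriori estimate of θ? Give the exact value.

The Uniform(0, θ) likelihood is θ^(−n) for θ ≥ max(xᵢ), zero otherwise. Here max(xᵢ) = 3.45.
Posterior ∝ θ^(−3) · θ^(−6) = θ^(−9) on θ ≥ max(2.3, 3.45) = 3.45.
This density is strictly decreasing in θ, so the posterior mode lies at the lower boundary of the support.

θ̂_MAP = 3.45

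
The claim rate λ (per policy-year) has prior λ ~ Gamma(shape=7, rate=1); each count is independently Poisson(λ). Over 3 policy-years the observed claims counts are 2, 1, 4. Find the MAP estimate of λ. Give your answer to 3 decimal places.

λ̂_MAP = 3.250

Σxᵢ = 2+1+4 = 7, with n = 3.
Posterior ∝ λ^6e^(−1λ) · λ^7e^(−3λ) = λ^13e^(−4λ), i.e. Gamma(shape=14, rate=4).
The mode of a Gamma(a, b) with a ≥ 1 (shape–rate) is (a−1)/b = 13/4 ≈ 3.250.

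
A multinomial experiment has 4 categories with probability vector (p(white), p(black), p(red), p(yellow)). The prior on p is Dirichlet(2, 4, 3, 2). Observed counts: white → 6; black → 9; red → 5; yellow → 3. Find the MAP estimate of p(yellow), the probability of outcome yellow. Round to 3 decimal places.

MAP estimate of p(yellow) = 0.133

The posterior is Dirichlet(αᵢ + nᵢ) = Dirichlet(8, 13, 8, 5).
For a Dirichlet(a₁,…,a_K) with all aᵢ > 1, the mode has j-th component (aⱼ − 1)/(Σaᵢ − K).
Here Σaᵢ = 34 and K = 4, so p(yellow) = (5 − 1)/(34 − 4) = 4/30 ≈ 0.133.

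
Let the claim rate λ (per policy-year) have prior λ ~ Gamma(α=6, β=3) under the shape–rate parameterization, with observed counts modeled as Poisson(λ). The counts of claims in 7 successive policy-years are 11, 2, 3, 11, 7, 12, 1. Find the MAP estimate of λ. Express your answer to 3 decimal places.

Σxᵢ = 11+2+3+11+7+12+1 = 47, with n = 7.
Posterior ∝ λ^5e^(−3λ) · λ^47e^(−7λ) = λ^52e^(−10λ), i.e. Gamma(shape=53, rate=10).
The mode of a Gamma(a, b) with a ≥ 1 (shape–rate) is (a−1)/b = 52/10 ≈ 5.200.

λ̂_MAP = 5.200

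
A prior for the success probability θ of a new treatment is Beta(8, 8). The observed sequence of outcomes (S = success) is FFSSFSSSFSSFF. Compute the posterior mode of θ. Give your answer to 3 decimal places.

θ̂_MAP = 0.519

Prior: Beta(8, 8).
Data: 7 successes in 13 trials (from the sequence). The binomial likelihood contributes θ^7(1−θ)^6, so the posterior is Beta(8+7, 8+6) = Beta(15, 14).
For Beta(a, b) with a, b > 1 the mode is (a−1)/(a+b−2) = 14/27 ≈ 0.519.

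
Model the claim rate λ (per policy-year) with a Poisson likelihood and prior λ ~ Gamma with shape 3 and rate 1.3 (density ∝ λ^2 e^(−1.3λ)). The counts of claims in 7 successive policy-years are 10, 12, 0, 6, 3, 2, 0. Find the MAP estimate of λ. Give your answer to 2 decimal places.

λ̂_MAP = 4.22

Σxᵢ = 10+12+0+6+3+2+0 = 33, with n = 7.
Posterior ∝ λ^2e^(−1.3λ) · λ^33e^(−7λ) = λ^35e^(−8.3λ), i.e. Gamma(shape=36, rate=8.3).
The mode of a Gamma(a, b) with a ≥ 1 (shape–rate) is (a−1)/b = 35/8.3 ≈ 4.22.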